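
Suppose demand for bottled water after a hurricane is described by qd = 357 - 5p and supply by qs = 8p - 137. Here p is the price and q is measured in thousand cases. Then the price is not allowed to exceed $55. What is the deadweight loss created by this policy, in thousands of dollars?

Without the control the market clears where 357 - 5p = 8p - 137, i.e. p* = 38 and q* = 167.
The ceiling of 55 is above the equilibrium price 38, so it is not binding; the market clears at p* = 38, q* = 167.
Since the control does not bind, no trades are prevented and deadweight loss is zero.

0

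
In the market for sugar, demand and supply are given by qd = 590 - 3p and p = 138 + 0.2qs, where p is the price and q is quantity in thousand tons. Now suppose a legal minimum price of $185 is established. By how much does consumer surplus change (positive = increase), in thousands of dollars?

-1812.5

Rearranging supply gives qs = 5p - 690. Equilibrium: 590 - 3p = 5p - 690, so 1280 = 8p and p* = 160, q* = 110.
Since 185 > 160, the floor is binding.
At p = 185: qd = 590 - 3·185 = 35 and qs = 5·185 - 690 = 235.
Consumer surplus without the control is ½ · (590/3 - 160) · 110 = 6050/3.
With the floor, consumers buy 35 units at 185, so CS = ½ · (590/3 - 185) · 35 = 1225/6.
Change in consumer surplus = 1225/6 - 6050/3 = -1812.5.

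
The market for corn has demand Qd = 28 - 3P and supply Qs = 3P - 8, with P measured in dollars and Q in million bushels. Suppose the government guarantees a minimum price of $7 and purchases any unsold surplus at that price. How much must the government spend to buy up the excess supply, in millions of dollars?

In a free market, 28 - 3P = 3P - 8 gives the equilibrium P* = 6, Q* = 10.
Since 7 > 6, the floor is binding.
At P = 7: Qd = 28 - 3·7 = 7 and Qs = 3·7 - 8 = 13.
Surplus = Qs - Qd = 6.
Government expenditure = surplus × support price = 6 × 7 = 42.

42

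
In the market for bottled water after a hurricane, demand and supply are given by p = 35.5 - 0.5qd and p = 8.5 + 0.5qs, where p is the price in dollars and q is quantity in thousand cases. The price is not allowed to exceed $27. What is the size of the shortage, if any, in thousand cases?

0

Rearranging demand gives qd = 71 - 2p; rearranging supply gives qs = 2p - 17. In a free market, 71 - 2p = 2p - 17 gives the equilibrium p* = 22, q* = 27.
The ceiling of 27 is above the equilibrium price 22, so it is not binding; the market clears at p* = 22, q* = 27.
Since the control does not bind, there is no shortage.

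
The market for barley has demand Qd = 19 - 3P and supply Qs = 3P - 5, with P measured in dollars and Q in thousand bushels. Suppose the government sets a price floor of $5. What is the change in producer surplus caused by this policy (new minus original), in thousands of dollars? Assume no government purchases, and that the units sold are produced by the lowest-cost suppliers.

2.5

In a free market, 19 - 3P = 3P - 5 gives the equilibrium P* = 4, Q* = 7.
The floor of 5 is above the equilibrium price 4, so it binds.
At P = 5: Qd = 19 - 3·5 = 4 and Qs = 3·5 - 5 = 10.
Producer surplus without the control is ½ · (4 - 5/3) · 7 = 49/6.
With the floor, 4 units are sold at 5. The supply price at Q = 4 is 3, so PS = ½ · [(5 - 5/3) + (5 - 3)] · 4 = 32/3.
Change in producer surplus = 32/3 - 49/6 = 2.5.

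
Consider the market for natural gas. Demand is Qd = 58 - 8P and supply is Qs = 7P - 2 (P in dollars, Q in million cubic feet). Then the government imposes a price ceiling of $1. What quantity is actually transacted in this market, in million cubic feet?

5

Setting quantity demanded equal to quantity supplied, 58 - 8P = 7P - 2, gives P* = 4 and Q* = 26.
The ceiling of 1 is below the equilibrium price 4, so it binds.
At P = 1: Qd = 58 - 8·1 = 50 and Qs = 7·1 - 2 = 5.
The quantity actually transacted is the short side, supply: 5.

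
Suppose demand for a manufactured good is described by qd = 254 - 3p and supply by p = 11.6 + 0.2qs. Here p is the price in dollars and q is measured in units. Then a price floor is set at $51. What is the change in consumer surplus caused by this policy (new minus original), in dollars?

Rearranging supply gives qs = 5p - 58. In a free market, 254 - 3p = 5p - 58 gives the equilibrium p* = 39, q* = 137.
Because the floor (51) lies above the market-clearing price, it is binding.
At p = 51: qd = 254 - 3·51 = 101 and qs = 5·51 - 58 = 197.
Consumer surplus without the control is ½ · (254/3 - 39) · 137 = 18769/6.
With the floor, consumers buy 101 units at 51, so CS = ½ · (254/3 - 51) · 101 = 10201/6.
Change in consumer surplus = 10201/6 - 18769/6 = -1428.

-1428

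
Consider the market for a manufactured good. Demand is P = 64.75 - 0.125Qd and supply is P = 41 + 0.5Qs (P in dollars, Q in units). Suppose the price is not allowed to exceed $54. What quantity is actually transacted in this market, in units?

Rearranging demand gives Qd = 518 - 8P; rearranging supply gives Qs = 2P - 82. Without the control the market clears where 518 - 8P = 2P - 82, i.e. P* = 60 and Q* = 38.
Because the ceiling (54) lies below the market-clearing price, it is binding.
At P = 54: Qd = 518 - 8·54 = 86 and Qs = 2·54 - 82 = 26.
The quantity actually transacted is the short side, supply: 26.

26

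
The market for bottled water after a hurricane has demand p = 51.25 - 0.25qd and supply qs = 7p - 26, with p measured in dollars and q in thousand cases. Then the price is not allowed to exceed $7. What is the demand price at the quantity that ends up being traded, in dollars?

Rearranging demand gives qd = 205 - 4p. In a free market, 205 - 4p = 7p - 26 gives the equilibrium p* = 21, q* = 121.
Because the ceiling (7) lies below the market-clearing price, it is binding.
At p = 7: qd = 205 - 4·7 = 177 and qs = 7·7 - 26 = 23.
Only 23 units reach the market. On the demand curve, the marginal buyer's willingness to pay at q = 23 is (205 - 23)/4 = 45.5.

45.5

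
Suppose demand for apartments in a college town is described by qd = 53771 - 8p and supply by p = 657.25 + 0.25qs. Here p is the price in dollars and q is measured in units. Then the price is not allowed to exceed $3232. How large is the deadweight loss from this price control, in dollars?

Rearranging supply gives qs = 4p - 2629. Equilibrium: 53771 - 8p = 4p - 2629, so 56400 = 12p and p* = 4700, q* = 16171.
Since 3232 < 4700, the ceiling is binding.
At p = 3232: qd = 53771 - 8·3232 = 27915 and qs = 4·3232 - 2629 = 10299.
Quantity traded falls to 10299. At q = 10299 the demand price is (53771 - 10299)/8 = 5434 and the supply price is (2629 + 10299)/4 = 3232.
Deadweight loss = ½ · (5434 - 3232) · (16171 - 10299) = ½ · 2202 · 5872 = 6465072.

6465072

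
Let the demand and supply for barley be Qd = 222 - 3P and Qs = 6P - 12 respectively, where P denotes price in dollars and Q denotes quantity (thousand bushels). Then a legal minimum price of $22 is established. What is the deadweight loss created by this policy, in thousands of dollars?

Equilibrium: 222 - 3P = 6P - 12, so 234 = 9P and P* = 26, Q* = 144.
Since 22 is below P* = 26, the floor does not bind and the free-market outcome prevails.
Since the control does not bind, no trades are prevented and deadweight loss is zero.

0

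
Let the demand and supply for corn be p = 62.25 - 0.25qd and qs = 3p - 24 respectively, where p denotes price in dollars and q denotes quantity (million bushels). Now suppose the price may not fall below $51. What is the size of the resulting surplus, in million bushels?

84

Rearranging demand gives qd = 249 - 4p. In a free market, 249 - 4p = 3p - 24 gives the equilibrium p* = 39, q* = 93.
Because the floor (51) lies above the market-clearing price, it is binding.
At p = 51: qd = 249 - 4·51 = 45 and qs = 3·51 - 24 = 129.
Surplus = qs - qd = 129 - 45 = 84.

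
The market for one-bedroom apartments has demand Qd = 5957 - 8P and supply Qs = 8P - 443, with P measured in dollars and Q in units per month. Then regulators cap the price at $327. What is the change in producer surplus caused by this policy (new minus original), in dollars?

Setting quantity demanded equal to quantity supplied, 5957 - 8P = 8P - 443, gives P* = 400 and Q* = 2757.
The ceiling of 327 is below the equilibrium price 400, so it binds.
At P = 327: Qd = 5957 - 8·327 = 3341 and Qs = 8·327 - 443 = 2173.
Producer surplus without the control is ½ · (400 - 55.375) · 2757 = 475065.5625.
With the ceiling, producers sell 2173 units at 327, so PS = ½ · (327 - 55.375) · 2173 = 295120.5625.
Change in producer surplus = 295120.5625 - 475065.5625 = -179945.

-179945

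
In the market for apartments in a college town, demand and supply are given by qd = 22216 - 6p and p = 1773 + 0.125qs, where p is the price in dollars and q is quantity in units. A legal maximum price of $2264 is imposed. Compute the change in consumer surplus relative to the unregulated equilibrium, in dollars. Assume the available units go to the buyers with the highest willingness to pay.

Rearranging supply gives qs = 8p - 14184. Without the control the market clears where 22216 - 6p = 8p - 14184, i.e. p* = 2600 and q* = 6616.
Since 2264 < 2600, the ceiling is binding.
At p = 2264: qd = 22216 - 6·2264 = 8632 and qs = 8·2264 - 14184 = 3928.
Consumer surplus without the control is ½ · (11108/3 - 2600) · 6616 = 10942864/3.
With the ceiling, 3928 units are sold at 2264 (assume they go to the highest-value buyers). The demand price at q = 3928 is 3048, so CS = ½ · [(11108/3 - 2264) + (3048 - 2264)] · 3928 = 13095952/3.
Change in consumer surplus = 13095952/3 - 10942864/3 = 717696.

717696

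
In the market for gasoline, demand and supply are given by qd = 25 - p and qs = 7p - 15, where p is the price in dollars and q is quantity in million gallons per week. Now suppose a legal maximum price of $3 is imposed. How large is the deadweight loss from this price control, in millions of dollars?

In a free market, 25 - p = 7p - 15 gives the equilibrium p* = 5, q* = 20.
The ceiling of 3 is below the equilibrium price 5, so it binds.
At p = 3: qd = 25 - 3 = 22 and qs = 7·3 - 15 = 6.
Quantity traded falls to 6. At q = 6 the demand price is 25 - 6 = 19 and the supply price is (15 + 6)/7 = 3.
Deadweight loss = ½ · (19 - 3) · (20 - 6) = ½ · 16 · 14 = 112.

112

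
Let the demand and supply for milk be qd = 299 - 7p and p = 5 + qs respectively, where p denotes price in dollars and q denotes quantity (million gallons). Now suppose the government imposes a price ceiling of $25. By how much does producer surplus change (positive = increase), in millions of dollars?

Rearranging supply gives qs = p - 5. Without the control the market clears where 299 - 7p = p - 5, i.e. p* = 38 and q* = 33.
The ceiling of 25 is below the equilibrium price 38, so it binds.
At p = 25: qd = 299 - 7·25 = 124 and qs = 25 - 5 = 20.
Producer surplus without the control is ½ · (38 - 5) · 33 = 544.5.
With the ceiling, producers sell 20 units at 25, so PS = ½ · (25 - 5) · 20 = 200.
Change in producer surplus = 200 - 544.5 = -344.5.

-344.5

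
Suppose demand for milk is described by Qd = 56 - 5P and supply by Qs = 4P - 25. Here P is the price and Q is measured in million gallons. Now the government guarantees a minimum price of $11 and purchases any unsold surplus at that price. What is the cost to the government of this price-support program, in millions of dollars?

198

Setting quantity demanded equal to quantity supplied, 56 - 5P = 4P - 25, gives P* = 9 and Q* = 11.
Since 11 > 9, the floor is binding.
At P = 11: Qd = 56 - 5·11 = 1 and Qs = 4·11 - 25 = 19.
Surplus = Qs - Qd = 18.
Government expenditure = surplus × support price = 18 × 11 = 198.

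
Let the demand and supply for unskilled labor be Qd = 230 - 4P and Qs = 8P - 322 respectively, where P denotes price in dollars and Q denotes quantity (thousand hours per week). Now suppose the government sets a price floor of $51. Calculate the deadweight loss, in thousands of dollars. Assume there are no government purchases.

75

Setting quantity demanded equal to quantity supplied, 230 - 4P = 8P - 322, gives P* = 46 and Q* = 46.
The floor of 51 is above the equilibrium price 46, so it binds.
At P = 51: Qd = 230 - 4·51 = 26 and Qs = 8·51 - 322 = 86.
Quantity traded falls to 26. At Q = 26 the demand price is (230 - 26)/4 = 51 and the supply price is (322 + 26)/8 = 43.5.
Deadweight loss = ½ · (51 - 43.5) · (46 - 26) = ½ · 7.5 · 20 = 75.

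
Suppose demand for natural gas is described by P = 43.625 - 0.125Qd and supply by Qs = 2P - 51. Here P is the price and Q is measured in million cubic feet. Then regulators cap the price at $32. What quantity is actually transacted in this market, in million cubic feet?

13

Rearranging demand gives Qd = 349 - 8P. Equilibrium: 349 - 8P = 2P - 51, so 400 = 10P and P* = 40, Q* = 29.
Since 32 < 40, the ceiling is binding.
At P = 32: Qd = 349 - 8·32 = 93 and Qs = 2·32 - 51 = 13.
The quantity actually transacted is the short side, supply: 13.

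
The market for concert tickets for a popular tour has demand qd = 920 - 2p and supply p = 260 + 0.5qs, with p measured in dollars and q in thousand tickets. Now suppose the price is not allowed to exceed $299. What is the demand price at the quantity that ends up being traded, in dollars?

421

Rearranging supply gives qs = 2p - 520. Without the control the market clears where 920 - 2p = 2p - 520, i.e. p* = 360 and q* = 200.
Since 299 < 360, the ceiling is binding.
At p = 299: qd = 920 - 2·299 = 322 and qs = 2·299 - 520 = 78.
Only 78 units reach the market. On the demand curve, the marginal buyer's willingness to pay at q = 78 is (920 - 78)/2 = 421.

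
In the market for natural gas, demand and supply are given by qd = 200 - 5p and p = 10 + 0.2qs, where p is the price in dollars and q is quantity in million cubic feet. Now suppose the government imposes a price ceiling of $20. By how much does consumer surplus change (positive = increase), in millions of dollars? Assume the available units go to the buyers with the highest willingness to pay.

Rearranging supply gives qs = 5p - 50. Equilibrium: 200 - 5p = 5p - 50, so 250 = 10p and p* = 25, q* = 75.
Because the ceiling (20) lies below the market-clearing price, it is binding.
At p = 20: qd = 200 - 5·20 = 100 and qs = 5·20 - 50 = 50.
Consumer surplus without the control is ½ · (40 - 25) · 75 = 562.5.
With the ceiling, 50 units are sold at 20 (assume they go to the highest-value buyers). The demand price at q = 50 is 30, so CS = ½ · [(40 - 20) + (30 - 20)] · 50 = 750.
Change in consumer surplus = 750 - 562.5 = 187.5.

187.5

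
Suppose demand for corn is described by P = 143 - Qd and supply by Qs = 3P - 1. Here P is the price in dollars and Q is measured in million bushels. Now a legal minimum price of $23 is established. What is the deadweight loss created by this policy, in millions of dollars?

0

Rearranging demand gives Qd = 143 - P. In a free market, 143 - P = 3P - 1 gives the equilibrium P* = 36, Q* = 107.
The floor of 23 is below the equilibrium price 36, so it is not binding; the market clears at P* = 36, Q* = 107.
Since the control does not bind, no trades are prevented and deadweight loss is zero.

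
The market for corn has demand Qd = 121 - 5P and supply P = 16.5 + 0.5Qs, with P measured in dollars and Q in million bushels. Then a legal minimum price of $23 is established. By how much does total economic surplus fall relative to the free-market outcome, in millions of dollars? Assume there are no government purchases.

Rearranging supply gives Qs = 2P - 33. In a free market, 121 - 5P = 2P - 33 gives the equilibrium P* = 22, Q* = 11.
Since 23 > 22, the floor is binding.
At P = 23: Qd = 121 - 5·23 = 6 and Qs = 2·23 - 33 = 13.
Quantity traded falls to 6. At Q = 6 the demand price is (121 - 6)/5 = 23 and the supply price is (33 + 6)/2 = 19.5.
Deadweight loss = ½ · (23 - 19.5) · (11 - 6) = ½ · 3.5 · 5 = 8.75.

8.75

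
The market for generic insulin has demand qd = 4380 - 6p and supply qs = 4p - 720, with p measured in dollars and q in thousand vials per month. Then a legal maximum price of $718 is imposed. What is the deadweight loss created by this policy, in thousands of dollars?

0

Equilibrium: 4380 - 6p = 4p - 720, so 5100 = 10p and p* = 510, q* = 1320.
The ceiling of 718 is above the equilibrium price 510, so it is not binding; the market clears at p* = 510, q* = 1320.
Since the control does not bind, no trades are prevented and deadweight loss is zero.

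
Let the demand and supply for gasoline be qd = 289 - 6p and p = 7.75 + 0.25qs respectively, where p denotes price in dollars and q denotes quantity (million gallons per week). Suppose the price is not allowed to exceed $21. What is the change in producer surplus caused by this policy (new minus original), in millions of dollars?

Rearranging supply gives qs = 4p - 31. In a free market, 289 - 6p = 4p - 31 gives the equilibrium p* = 32, q* = 97.
The ceiling of 21 is below the equilibrium price 32, so it binds.
At p = 21: qd = 289 - 6·21 = 163 and qs = 4·21 - 31 = 53.
Producer surplus without the control is ½ · (32 - 7.75) · 97 = 1176.125.
With the ceiling, producers sell 53 units at 21, so PS = ½ · (21 - 7.75) · 53 = 351.125.
Change in producer surplus = 351.125 - 1176.125 = -825.

-825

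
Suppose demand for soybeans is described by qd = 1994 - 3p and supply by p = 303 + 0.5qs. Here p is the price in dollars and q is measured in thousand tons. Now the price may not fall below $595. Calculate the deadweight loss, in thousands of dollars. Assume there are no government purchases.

21093.75

Rearranging supply gives qs = 2p - 606. Setting quantity demanded equal to quantity supplied, 1994 - 3p = 2p - 606, gives p* = 520 and q* = 434.
Because the floor (595) lies above the market-clearing price, it is binding.
At p = 595: qd = 1994 - 3·595 = 209 and qs = 2·595 - 606 = 584.
Quantity traded falls to 209. At q = 209 the demand price is (1994 - 209)/3 = 595 and the supply price is (606 + 209)/2 = 407.5.
Deadweight loss = ½ · (595 - 407.5) · (434 - 209) = ½ · 187.5 · 225 = 21093.75.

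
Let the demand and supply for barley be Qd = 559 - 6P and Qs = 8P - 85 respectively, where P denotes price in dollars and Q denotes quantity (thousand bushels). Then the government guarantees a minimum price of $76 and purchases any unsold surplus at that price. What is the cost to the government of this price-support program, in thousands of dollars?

31920

Setting quantity demanded equal to quantity supplied, 559 - 6P = 8P - 85, gives P* = 46 and Q* = 283.
Because the floor (76) lies above the market-clearing price, it is binding.
At P = 76: Qd = 559 - 6·76 = 103 and Qs = 8·76 - 85 = 523.
Surplus = Qs - Qd = 420.
Government expenditure = surplus × support price = 420 × 76 = 31920.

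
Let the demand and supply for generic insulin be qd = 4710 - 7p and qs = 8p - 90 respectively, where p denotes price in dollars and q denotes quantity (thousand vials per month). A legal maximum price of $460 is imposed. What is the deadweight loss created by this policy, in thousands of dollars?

0

Without the control the market clears where 4710 - 7p = 8p - 90, i.e. p* = 320 and q* = 2470.
Since 460 is above p* = 320, the ceiling does not bind and the free-market outcome prevails.
Since the control does not bind, no trades are prevented and deadweight loss is zero.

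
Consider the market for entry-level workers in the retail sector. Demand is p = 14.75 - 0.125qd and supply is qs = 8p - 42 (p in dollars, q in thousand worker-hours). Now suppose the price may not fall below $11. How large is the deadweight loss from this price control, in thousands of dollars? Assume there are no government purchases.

Rearranging demand gives qd = 118 - 8p. Without the control the market clears where 118 - 8p = 8p - 42, i.e. p* = 10 and q* = 38.
Since 11 > 10, the floor is binding.
At p = 11: qd = 118 - 8·11 = 30 and qs = 8·11 - 42 = 46.
Quantity traded falls to 30. At q = 30 the demand price is (118 - 30)/8 = 11 and the supply price is (42 + 30)/8 = 9.
Deadweight loss = ½ · (11 - 9) · (38 - 30) = ½ · 2 · 8 = 8.

8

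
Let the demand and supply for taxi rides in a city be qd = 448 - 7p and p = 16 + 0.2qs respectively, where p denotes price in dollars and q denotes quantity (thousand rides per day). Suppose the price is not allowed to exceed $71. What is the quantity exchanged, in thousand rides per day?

140

Rearranging supply gives qs = 5p - 80. In a free market, 448 - 7p = 5p - 80 gives the equilibrium p* = 44, q* = 140.
The ceiling of 71 is above the equilibrium price 44, so it is not binding; the market clears at p* = 44, q* = 140.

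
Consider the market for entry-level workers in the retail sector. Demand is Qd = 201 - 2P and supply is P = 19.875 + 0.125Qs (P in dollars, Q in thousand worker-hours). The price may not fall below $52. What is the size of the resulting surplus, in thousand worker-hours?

160

Rearranging supply gives Qs = 8P - 159. Equilibrium: 201 - 2P = 8P - 159, so 360 = 10P and P* = 36, Q* = 129.
The floor of 52 is above the equilibrium price 36, so it binds.
At P = 52: Qd = 201 - 2·52 = 97 and Qs = 8·52 - 159 = 257.
Surplus = Qs - Qd = 257 - 97 = 160.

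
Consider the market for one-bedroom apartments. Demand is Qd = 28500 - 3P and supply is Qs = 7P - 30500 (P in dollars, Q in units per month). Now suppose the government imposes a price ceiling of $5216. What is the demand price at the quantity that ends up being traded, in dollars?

Equilibrium: 28500 - 3P = 7P - 30500, so 59000 = 10P and P* = 5900, Q* = 10800.
The ceiling of 5216 is below the equilibrium price 5900, so it binds.
At P = 5216: Qd = 28500 - 3·5216 = 12852 and Qs = 7·5216 - 30500 = 6012.
Only 6012 units reach the market. On the demand curve, the marginal buyer's willingness to pay at Q = 6012 is (28500 - 6012)/3 = 7496.

7496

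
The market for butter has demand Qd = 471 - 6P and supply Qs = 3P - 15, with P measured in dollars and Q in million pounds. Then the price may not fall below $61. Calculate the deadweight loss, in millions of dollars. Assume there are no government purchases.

441

Equilibrium: 471 - 6P = 3P - 15, so 486 = 9P and P* = 54, Q* = 147.
The floor of 61 is above the equilibrium price 54, so it binds.
At P = 61: Qd = 471 - 6·61 = 105 and Qs = 3·61 - 15 = 168.
Quantity traded falls to 105. At Q = 105 the demand price is (471 - 105)/6 = 61 and the supply price is (15 + 105)/3 = 40.
Deadweight loss = ½ · (61 - 40) · (147 - 105) = ½ · 21 · 42 = 441.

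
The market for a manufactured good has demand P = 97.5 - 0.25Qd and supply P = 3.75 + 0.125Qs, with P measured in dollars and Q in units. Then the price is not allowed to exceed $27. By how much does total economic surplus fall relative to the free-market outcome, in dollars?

768

Rearranging demand gives Qd = 390 - 4P; rearranging supply gives Qs = 8P - 30. Setting quantity demanded equal to quantity supplied, 390 - 4P = 8P - 30, gives P* = 35 and Q* = 250.
Since 27 < 35, the ceiling is binding.
At P = 27: Qd = 390 - 4·27 = 282 and Qs = 8·27 - 30 = 186.
Quantity traded falls to 186. At Q = 186 the demand price is (390 - 186)/4 = 51 and the supply price is (30 + 186)/8 = 27.
Deadweight loss = ½ · (51 - 27) · (250 - 186) = ½ · 24 · 64 = 768.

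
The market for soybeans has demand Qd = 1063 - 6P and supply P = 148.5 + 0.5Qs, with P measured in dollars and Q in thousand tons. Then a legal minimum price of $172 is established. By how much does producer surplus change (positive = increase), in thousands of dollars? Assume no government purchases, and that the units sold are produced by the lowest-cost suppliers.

Rearranging supply gives Qs = 2P - 297. Without the control the market clears where 1063 - 6P = 2P - 297, i.e. P* = 170 and Q* = 43.
The floor of 172 is above the equilibrium price 170, so it binds.
At P = 172: Qd = 1063 - 6·172 = 31 and Qs = 2·172 - 297 = 47.
Producer surplus without the control is ½ · (170 - 148.5) · 43 = 462.25.
With the floor, 31 units are sold at 172. The supply price at Q = 31 is 164, so PS = ½ · [(172 - 148.5) + (172 - 164)] · 31 = 488.25.
Change in producer surplus = 488.25 - 462.25 = 26.

26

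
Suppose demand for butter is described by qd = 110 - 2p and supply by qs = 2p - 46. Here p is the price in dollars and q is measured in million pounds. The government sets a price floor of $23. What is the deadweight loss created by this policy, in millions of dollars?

Equilibrium: 110 - 2p = 2p - 46, so 156 = 4p and p* = 39, q* = 32.
Since 23 is below p* = 39, the floor does not bind and the free-market outcome prevails.
Since the control does not bind, no trades are prevented and deadweight loss is zero.

0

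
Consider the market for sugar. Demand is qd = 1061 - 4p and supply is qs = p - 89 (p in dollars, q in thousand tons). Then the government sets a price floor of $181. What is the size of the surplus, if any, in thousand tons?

Setting quantity demanded equal to quantity supplied, 1061 - 4p = p - 89, gives p* = 230 and q* = 141.
The floor of 181 is below the equilibrium price 230, so it is not binding; the market clears at p* = 230, q* = 141.
Since the control does not bind, there is no surplus.

0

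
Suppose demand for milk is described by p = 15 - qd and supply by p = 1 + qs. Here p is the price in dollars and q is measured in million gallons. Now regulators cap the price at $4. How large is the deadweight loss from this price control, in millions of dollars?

Rearranging demand gives qd = 15 - p; rearranging supply gives qs = p - 1. Equilibrium: 15 - p = p - 1, so 16 = 2p and p* = 8, q* = 7.
Since 4 < 8, the ceiling is binding.
At p = 4: qd = 15 - 4 = 11 and qs = 4 - 1 = 3.
Quantity traded falls to 3. At q = 3 the demand price is 15 - 3 = 12 and the supply price is 1 + 3 = 4.
Deadweight loss = ½ · (12 - 4) · (7 - 3) = ½ · 8 · 4 = 16.

16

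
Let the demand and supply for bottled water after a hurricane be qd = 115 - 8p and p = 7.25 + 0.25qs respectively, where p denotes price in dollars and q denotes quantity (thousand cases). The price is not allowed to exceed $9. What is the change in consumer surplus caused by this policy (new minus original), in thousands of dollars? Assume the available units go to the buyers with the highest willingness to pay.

12

Rearranging supply gives qs = 4p - 29. Setting quantity demanded equal to quantity supplied, 115 - 8p = 4p - 29, gives p* = 12 and q* = 19.
Since 9 < 12, the ceiling is binding.
At p = 9: qd = 115 - 8·9 = 43 and qs = 4·9 - 29 = 7.
Consumer surplus without the control is ½ · (14.375 - 12) · 19 = 22.5625.
With the ceiling, 7 units are sold at 9 (assume they go to the highest-value buyers). The demand price at q = 7 is 13.5, so CS = ½ · [(14.375 - 9) + (13.5 - 9)] · 7 = 34.5625.
Change in consumer surplus = 34.5625 - 22.5625 = 12.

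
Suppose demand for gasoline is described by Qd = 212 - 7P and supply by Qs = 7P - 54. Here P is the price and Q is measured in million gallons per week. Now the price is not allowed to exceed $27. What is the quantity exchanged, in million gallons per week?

Equilibrium: 212 - 7P = 7P - 54, so 266 = 14P and P* = 19, Q* = 79.
Since 27 is above P* = 19, the ceiling does not bind and the free-market outcome prevails.

79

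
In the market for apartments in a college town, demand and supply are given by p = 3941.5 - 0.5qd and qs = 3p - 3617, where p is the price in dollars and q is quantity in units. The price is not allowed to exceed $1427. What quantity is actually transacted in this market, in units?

Rearranging demand gives qd = 7883 - 2p. Equilibrium: 7883 - 2p = 3p - 3617, so 11500 = 5p and p* = 2300, q* = 3283.
Since 1427 < 2300, the ceiling is binding.
At p = 1427: qd = 7883 - 2·1427 = 5029 and qs = 3·1427 - 3617 = 664.
The quantity actually transacted is the short side, supply: 664.

664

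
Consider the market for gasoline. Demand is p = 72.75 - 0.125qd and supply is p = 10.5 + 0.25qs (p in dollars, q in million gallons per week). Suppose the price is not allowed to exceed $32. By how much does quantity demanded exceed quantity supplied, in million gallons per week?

Rearranging demand gives qd = 582 - 8p; rearranging supply gives qs = 4p - 42. Equilibrium: 582 - 8p = 4p - 42, so 624 = 12p and p* = 52, q* = 166.
Since 32 < 52, the ceiling is binding.
At p = 32: qd = 582 - 8·32 = 326 and qs = 4·32 - 42 = 86.
Shortage = qd - qs = 326 - 86 = 240.

240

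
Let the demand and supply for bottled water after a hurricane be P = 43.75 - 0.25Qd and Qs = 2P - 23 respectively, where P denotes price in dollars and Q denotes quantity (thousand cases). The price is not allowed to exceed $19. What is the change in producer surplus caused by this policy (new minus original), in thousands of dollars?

Rearranging demand gives Qd = 175 - 4P. Without the control the market clears where 175 - 4P = 2P - 23, i.e. P* = 33 and Q* = 43.
Because the ceiling (19) lies below the market-clearing price, it is binding.
At P = 19: Qd = 175 - 4·19 = 99 and Qs = 2·19 - 23 = 15.
Producer surplus without the control is ½ · (33 - 11.5) · 43 = 462.25.
With the ceiling, producers sell 15 units at 19, so PS = ½ · (19 - 11.5) · 15 = 56.25.
Change in producer surplus = 56.25 - 462.25 = -406.

-406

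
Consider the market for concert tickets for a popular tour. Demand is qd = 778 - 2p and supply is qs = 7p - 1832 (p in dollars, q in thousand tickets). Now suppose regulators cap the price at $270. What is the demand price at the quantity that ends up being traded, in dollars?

Equilibrium: 778 - 2p = 7p - 1832, so 2610 = 9p and p* = 290, q* = 198.
The ceiling of 270 is below the equilibrium price 290, so it binds.
At p = 270: qd = 778 - 2·270 = 238 and qs = 7·270 - 1832 = 58.
Only 58 units reach the market. On the demand curve, the marginal buyer's willingness to pay at q = 58 is (778 - 58)/2 = 360.

360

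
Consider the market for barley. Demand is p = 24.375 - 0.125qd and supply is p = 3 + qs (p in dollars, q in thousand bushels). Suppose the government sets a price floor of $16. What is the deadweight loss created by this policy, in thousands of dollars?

Rearranging demand gives qd = 195 - 8p; rearranging supply gives qs = p - 3. Setting quantity demanded equal to quantity supplied, 195 - 8p = p - 3, gives p* = 22 and q* = 19.
Since 16 is below p* = 22, the floor does not bind and the free-market outcome prevails.
Since the control does not bind, no trades are prevented and deadweight loss is zero.

0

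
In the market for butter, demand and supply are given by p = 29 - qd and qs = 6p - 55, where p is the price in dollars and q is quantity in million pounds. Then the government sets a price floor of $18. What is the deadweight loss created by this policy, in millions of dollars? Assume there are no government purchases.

21

Rearranging demand gives qd = 29 - p. Without the control the market clears where 29 - p = 6p - 55, i.e. p* = 12 and q* = 17.
Since 18 > 12, the floor is binding.
At p = 18: qd = 29 - 18 = 11 and qs = 6·18 - 55 = 53.
Quantity traded falls to 11. At q = 11 the demand price is 29 - 11 = 18 and the supply price is (55 + 11)/6 = 11.
Deadweight loss = ½ · (18 - 11) · (17 - 11) = ½ · 7 · 6 = 21.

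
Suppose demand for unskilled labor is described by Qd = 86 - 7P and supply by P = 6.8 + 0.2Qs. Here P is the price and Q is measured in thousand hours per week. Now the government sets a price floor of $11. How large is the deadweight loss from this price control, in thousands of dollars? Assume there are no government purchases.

8.4

Rearranging supply gives Qs = 5P - 34. Without the control the market clears where 86 - 7P = 5P - 34, i.e. P* = 10 and Q* = 16.
Since 11 > 10, the floor is binding.
At P = 11: Qd = 86 - 7·11 = 9 and Qs = 5·11 - 34 = 21.
Quantity traded falls to 9. At Q = 9 the demand price is (86 - 9)/7 = 11 and the supply price is (34 + 9)/5 = 8.6.
Deadweight loss = ½ · (11 - 8.6) · (16 - 9) = ½ · 2.4 · 7 = 8.4.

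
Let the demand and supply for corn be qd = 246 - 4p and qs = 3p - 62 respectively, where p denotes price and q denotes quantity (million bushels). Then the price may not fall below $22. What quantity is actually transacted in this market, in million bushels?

70

Without the control the market clears where 246 - 4p = 3p - 62, i.e. p* = 44 and q* = 70.
Since 22 is below p* = 44, the floor does not bind and the free-market outcome prevails.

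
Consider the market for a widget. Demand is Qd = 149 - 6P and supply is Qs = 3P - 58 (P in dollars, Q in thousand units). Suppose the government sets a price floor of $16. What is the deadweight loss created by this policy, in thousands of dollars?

0

In a free market, 149 - 6P = 3P - 58 gives the equilibrium P* = 23, Q* = 11.
The floor of 16 is below the equilibrium price 23, so it is not binding; the market clears at P* = 23, Q* = 11.
Since the control does not bind, no trades are prevented and deadweight loss is zero.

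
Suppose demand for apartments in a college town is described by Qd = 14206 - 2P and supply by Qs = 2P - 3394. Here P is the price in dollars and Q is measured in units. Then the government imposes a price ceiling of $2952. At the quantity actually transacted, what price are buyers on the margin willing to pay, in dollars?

5848

In a free market, 14206 - 2P = 2P - 3394 gives the equilibrium P* = 4400, Q* = 5406.
Since 2952 < 4400, the ceiling is binding.
At P = 2952: Qd = 14206 - 2·2952 = 8302 and Qs = 2·2952 - 3394 = 2510.
Only 2510 units reach the market. On the demand curve, the marginal buyer's willingness to pay at Q = 2510 is (14206 - 2510)/2 = 5848.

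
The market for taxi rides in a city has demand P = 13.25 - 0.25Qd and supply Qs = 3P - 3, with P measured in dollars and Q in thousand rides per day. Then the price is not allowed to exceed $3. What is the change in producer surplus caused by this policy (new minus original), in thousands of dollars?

-67.5

Rearranging demand gives Qd = 53 - 4P. Equilibrium: 53 - 4P = 3P - 3, so 56 = 7P and P* = 8, Q* = 21.
Since 3 < 8, the ceiling is binding.
At P = 3: Qd = 53 - 4·3 = 41 and Qs = 3·3 - 3 = 6.
Producer surplus without the control is ½ · (8 - 1) · 21 = 73.5.
With the ceiling, producers sell 6 units at 3, so PS = ½ · (3 - 1) · 6 = 6.
Change in producer surplus = 6 - 73.5 = -67.5.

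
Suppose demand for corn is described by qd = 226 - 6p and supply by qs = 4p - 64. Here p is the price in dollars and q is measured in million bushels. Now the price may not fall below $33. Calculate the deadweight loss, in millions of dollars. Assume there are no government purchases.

120

Without the control the market clears where 226 - 6p = 4p - 64, i.e. p* = 29 and q* = 52.
The floor of 33 is above the equilibrium price 29, so it binds.
At p = 33: qd = 226 - 6·33 = 28 and qs = 4·33 - 64 = 68.
Quantity traded falls to 28. At q = 28 the demand price is (226 - 28)/6 = 33 and the supply price is (64 + 28)/4 = 23.
Deadweight loss = ½ · (33 - 23) · (52 - 28) = ½ · 10 · 24 = 120.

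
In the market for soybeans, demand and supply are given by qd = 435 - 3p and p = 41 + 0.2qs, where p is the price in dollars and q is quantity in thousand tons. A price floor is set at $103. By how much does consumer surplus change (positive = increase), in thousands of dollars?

Rearranging supply gives qs = 5p - 205. Setting quantity demanded equal to quantity supplied, 435 - 3p = 5p - 205, gives p* = 80 and q* = 195.
Since 103 > 80, the floor is binding.
At p = 103: qd = 435 - 3·103 = 126 and qs = 5·103 - 205 = 310.
Consumer surplus without the control is ½ · (145 - 80) · 195 = 6337.5.
With the floor, consumers buy 126 units at 103, so CS = ½ · (145 - 103) · 126 = 2646.
Change in consumer surplus = 2646 - 6337.5 = -3691.5.

-3691.5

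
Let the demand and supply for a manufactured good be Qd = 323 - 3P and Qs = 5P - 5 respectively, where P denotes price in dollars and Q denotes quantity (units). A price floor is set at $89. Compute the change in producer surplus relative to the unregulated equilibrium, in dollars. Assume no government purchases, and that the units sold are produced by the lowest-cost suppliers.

Setting quantity demanded equal to quantity supplied, 323 - 3P = 5P - 5, gives P* = 41 and Q* = 200.
Because the floor (89) lies above the market-clearing price, it is binding.
At P = 89: Qd = 323 - 3·89 = 56 and Qs = 5·89 - 5 = 440.
Producer surplus without the control is ½ · (41 - 1) · 200 = 4000.
With the floor, 56 units are sold at 89. The supply price at Q = 56 is 12.2, so PS = ½ · [(89 - 1) + (89 - 12.2)] · 56 = 4614.4.
Change in producer surplus = 4614.4 - 4000 = 614.4.

614.4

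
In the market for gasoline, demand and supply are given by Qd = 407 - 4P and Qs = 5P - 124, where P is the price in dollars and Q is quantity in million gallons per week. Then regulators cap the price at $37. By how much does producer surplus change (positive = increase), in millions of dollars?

-2552

Equilibrium: 407 - 4P = 5P - 124, so 531 = 9P and P* = 59, Q* = 171.
Since 37 < 59, the ceiling is binding.
At P = 37: Qd = 407 - 4·37 = 259 and Qs = 5·37 - 124 = 61.
Producer surplus without the control is ½ · (59 - 24.8) · 171 = 2924.1.
With the ceiling, producers sell 61 units at 37, so PS = ½ · (37 - 24.8) · 61 = 372.1.
Change in producer surplus = 372.1 - 2924.1 = -2552.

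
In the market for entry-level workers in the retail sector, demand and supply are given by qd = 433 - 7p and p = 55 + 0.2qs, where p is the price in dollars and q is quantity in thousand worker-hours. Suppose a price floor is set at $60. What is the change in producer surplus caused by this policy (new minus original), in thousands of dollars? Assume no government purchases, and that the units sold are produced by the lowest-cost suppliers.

Rearranging supply gives qs = 5p - 275. Equilibrium: 433 - 7p = 5p - 275, so 708 = 12p and p* = 59, q* = 20.
Because the floor (60) lies above the market-clearing price, it is binding.
At p = 60: qd = 433 - 7·60 = 13 and qs = 5·60 - 275 = 25.
Producer surplus without the control is ½ · (59 - 55) · 20 = 40.
With the floor, 13 units are sold at 60. The supply price at q = 13 is 57.6, so PS = ½ · [(60 - 55) + (60 - 57.6)] · 13 = 48.1.
Change in producer surplus = 48.1 - 40 = 8.1.

8.1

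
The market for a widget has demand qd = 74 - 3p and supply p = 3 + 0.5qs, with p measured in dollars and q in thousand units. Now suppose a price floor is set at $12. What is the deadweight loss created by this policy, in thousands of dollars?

Rearranging supply gives qs = 2p - 6. In a free market, 74 - 3p = 2p - 6 gives the equilibrium p* = 16, q* = 26.
The floor of 12 is below the equilibrium price 16, so it is not binding; the market clears at p* = 16, q* = 26.
Since the control does not bind, no trades are prevented and deadweight loss is zero.

0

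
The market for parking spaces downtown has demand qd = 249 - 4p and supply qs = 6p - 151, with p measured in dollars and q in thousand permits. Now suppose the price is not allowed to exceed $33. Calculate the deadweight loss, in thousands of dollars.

In a free market, 249 - 4p = 6p - 151 gives the equilibrium p* = 40, q* = 89.
Because the ceiling (33) lies below the market-clearing price, it is binding.
At p = 33: qd = 249 - 4·33 = 117 and qs = 6·33 - 151 = 47.
Quantity traded falls to 47. At q = 47 the demand price is (249 - 47)/4 = 50.5 and the supply price is (151 + 47)/6 = 33.
Deadweight loss = ½ · (50.5 - 33) · (89 - 47) = ½ · 17.5 · 42 = 367.5.

367.5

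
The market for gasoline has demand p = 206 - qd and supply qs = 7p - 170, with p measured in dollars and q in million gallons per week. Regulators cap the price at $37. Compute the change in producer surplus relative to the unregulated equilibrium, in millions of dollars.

Rearranging demand gives qd = 206 - p. Without the control the market clears where 206 - p = 7p - 170, i.e. p* = 47 and q* = 159.
Since 37 < 47, the ceiling is binding.
At p = 37: qd = 206 - 37 = 169 and qs = 7·37 - 170 = 89.
Producer surplus without the control is ½ · (47 - 170/7) · 159 = 25281/14.
With the ceiling, producers sell 89 units at 37, so PS = ½ · (37 - 170/7) · 89 = 7921/14.
Change in producer surplus = 7921/14 - 25281/14 = -1240.

-1240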